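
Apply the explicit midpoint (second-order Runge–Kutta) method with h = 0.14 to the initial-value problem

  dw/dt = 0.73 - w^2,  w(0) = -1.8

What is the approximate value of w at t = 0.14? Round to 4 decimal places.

-2.2443

Midpoint: k1 = f(t_n, w_n); k2 = f(t_n + h/2, w_n + (h/2)·k1); w_{n+1} = w_n + h·k2.
t=0.000000, w=-1.800000:
  k1 = f(0.000000, -1.800000) = -2.510000
  k2 = f(0.070000, -1.975700) = -3.173390
  w ← -1.800000 + 0.14·(-3.173390) = -2.244275
w(0.14) ≈ -2.2443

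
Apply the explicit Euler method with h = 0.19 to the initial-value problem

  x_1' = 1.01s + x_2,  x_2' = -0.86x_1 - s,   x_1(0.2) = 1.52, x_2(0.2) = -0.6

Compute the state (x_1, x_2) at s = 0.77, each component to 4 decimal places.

1.2348, -1.5274

Euler on (x_1,x_2): x_1_{n+1} = x_1_n + h·x_1', x_2_{n+1} = x_2_n + h·x_2'.
0.200000: (1.520000, -0.600000); f=(-0.398000, -1.507200) → (1.444380, -0.886368)
0.390000: (1.444380, -0.886368); f=(-0.492468, -1.632167) → (1.350811, -1.196480)
0.580000: (1.350811, -1.196480); f=(-0.610680, -1.741698) → (1.234782, -1.527402)
(x_1(0.77), x_2(0.77)) ≈ (1.2348, -1.5274)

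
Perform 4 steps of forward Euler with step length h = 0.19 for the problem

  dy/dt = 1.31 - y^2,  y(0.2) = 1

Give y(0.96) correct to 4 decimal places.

Euler: y_{n+1} = y_n + h·f(t_n, y_n).
t=0.200000, y=1.000000: f=0.310000 → y ← 1.000000 + 0.19·0.310000 = 1.058900
t=0.390000, y=1.058900: f=0.188731 → y ← 1.058900 + 0.19·0.188731 = 1.094759
t=0.580000, y=1.094759: f=0.111503 → y ← 1.094759 + 0.19·0.111503 = 1.115944
t=0.770000, y=1.115944: f=0.064668 → y ← 1.115944 + 0.19·0.064668 = 1.128231
y(0.96) ≈ 1.1282

1.1282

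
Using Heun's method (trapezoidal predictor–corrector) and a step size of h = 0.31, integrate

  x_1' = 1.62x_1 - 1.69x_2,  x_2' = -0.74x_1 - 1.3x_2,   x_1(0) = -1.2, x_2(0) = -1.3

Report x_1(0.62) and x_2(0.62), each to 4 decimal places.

Heun on (x_1,x_2): k1 = f(t_n, state_n); k2 = f(t_n + h, state_n + h·k1); state_{n+1} = state_n + (h/2)·(k1 + k2).
0.000000: (-1.200000, -1.300000)
  k1 = (0.253000, 2.578000)
  predictor → (-1.121570, -0.500820)
  k2 = (-0.970558, 1.481028)
  → (-1.311221, -0.670851)
0.310000: (-1.311221, -0.670851)
  k1 = (-0.990441, 1.842410)
  predictor → (-1.618258, -0.099704)
  k2 = (-2.453079, 1.327126)
  → (-1.844967, -0.179573)
(x_1(0.62), x_2(0.62)) ≈ (-1.8450, -0.1796)

-1.8450, -0.1796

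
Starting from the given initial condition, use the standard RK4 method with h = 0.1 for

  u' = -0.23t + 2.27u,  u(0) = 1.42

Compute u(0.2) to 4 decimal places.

RK4: k1 = f(t_n, u_n); k2 = f(t_n + h/2, u_n + (h/2)·k1); k3 = f(t_n + h/2, u_n + (h/2)·k2); k4 = f(t_n + h, u_n + h·k3); u_{n+1} = u_n + (h/6)·(k1 + 2k2 + 2k3 + k4).
t=0.000000, u=1.420000:
  k1 = f(0.000000, 1.420000) = 3.223400
  k2 = f(0.050000, 1.581170) = 3.577756
  k3 = f(0.050000, 1.598888) = 3.617975
  k4 = f(0.100000, 1.781798) = 4.021680
  u ← 1.420000 + (0.1/6)·(k1 + 2k2 + 2k3 + k4) = 1.780609
t=0.100000, u=1.780609:
  k1 = f(0.100000, 1.780609) = 4.018983
  k2 = f(0.150000, 1.981558) = 4.463637
  k3 = f(0.150000, 2.003791) = 4.514105
  k4 = f(0.200000, 2.232020) = 5.020684
  u ← 1.780609 + (0.1/6)·(k1 + 2k2 + 2k3 + k4) = 2.230528
u(0.2) ≈ 2.2305

2.2305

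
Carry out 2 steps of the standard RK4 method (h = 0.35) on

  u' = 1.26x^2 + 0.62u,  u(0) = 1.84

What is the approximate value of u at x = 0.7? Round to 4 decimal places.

RK4: k1 = f(x_n, u_n); k2 = f(x_n + h/2, u_n + (h/2)·k1); k3 = f(x_n + h/2, u_n + (h/2)·k2); k4 = f(x_n + h, u_n + h·k3); u_{n+1} = u_n + (h/6)·(k1 + 2k2 + 2k3 + k4).
x=0.000000, u=1.840000:
  k1 = f(0.000000, 1.840000) = 1.140800
  k2 = f(0.175000, 2.039640) = 1.303164
  k3 = f(0.175000, 2.068054) = 1.320781
  k4 = f(0.350000, 2.302273) = 1.581759
  u ← 1.840000 + (0.35/6)·(k1 + 2k2 + 2k3 + k4) = 2.304943
x=0.350000, u=2.304943:
  k1 = f(0.350000, 2.304943) = 1.583415
  k2 = f(0.525000, 2.582040) = 1.948153
  k3 = f(0.525000, 2.645870) = 1.987727
  k4 = f(0.700000, 3.000647) = 2.477801
  u ← 2.304943 + (0.35/6)·(k1 + 2k2 + 2k3 + k4) = 3.001033
u(0.7) ≈ 3.0010

3.0010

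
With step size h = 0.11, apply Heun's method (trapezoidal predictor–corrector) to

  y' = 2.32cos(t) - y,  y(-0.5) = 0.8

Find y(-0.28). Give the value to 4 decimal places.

1.0650

Heun: k1 = f(t_n, y_n); k2 = f(t_n + h, y_n + h·k1); y_{n+1} = y_n + (h/2)·(k1 + k2).
t=-0.500000, y=0.800000:
  k1 = f(-0.500000, 0.800000) = 1.235992
  k2 = f(-0.390000, 0.935959) = 1.209830
  y ← 0.800000 + (0.11/2)·(1.235992 + 1.209830) = 0.934520
t=-0.390000, y=0.934520:
  k1 = f(-0.390000, 0.934520) = 1.211269
  k2 = f(-0.280000, 1.067760) = 1.161889
  y ← 0.934520 + (0.11/2)·(1.211269 + 1.161889) = 1.065044
y(-0.28) ≈ 1.0650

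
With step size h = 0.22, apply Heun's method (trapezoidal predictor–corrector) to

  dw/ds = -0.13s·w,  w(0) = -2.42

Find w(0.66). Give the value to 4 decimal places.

Heun: k1 = f(s_n, w_n); k2 = f(s_n + h, w_n + h·k1); w_{n+1} = w_n + (h/2)·(k1 + k2).
s=0.000000, w=-2.420000:
  k1 = f(0.000000, -2.420000) = 0.000000
  k2 = f(0.220000, -2.420000) = 0.069212
  w ← -2.420000 + (0.22/2)·(0.000000 + 0.069212) = -2.412387
s=0.220000, w=-2.412387:
  k1 = f(0.220000, -2.412387) = 0.068994
  k2 = f(0.440000, -2.397208) = 0.137120
  w ← -2.412387 + (0.22/2)·(0.068994 + 0.137120) = -2.389714
s=0.440000, w=-2.389714:
  k1 = f(0.440000, -2.389714) = 0.136692
  k2 = f(0.660000, -2.359642) = 0.202457
  w ← -2.389714 + (0.22/2)·(0.136692 + 0.202457) = -2.352408
w(0.66) ≈ -2.3524

-2.3524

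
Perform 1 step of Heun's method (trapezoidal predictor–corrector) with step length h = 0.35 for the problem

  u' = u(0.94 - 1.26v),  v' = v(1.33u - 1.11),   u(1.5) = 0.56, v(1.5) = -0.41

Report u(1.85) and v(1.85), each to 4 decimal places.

0.9085, -0.3847

Heun on (u,v): k1 = f(x_n, state_n); k2 = f(x_n + h, state_n + h·k1); state_{n+1} = state_n + (h/2)·(k1 + k2).
1.500000: (0.560000, -0.410000)
  k1 = (0.815696, 0.149732)
  predictor → (0.845494, -0.357594)
  k2 = (1.175717, -0.005187)
  → (0.908497, -0.384705)
(u(1.85), v(1.85)) ≈ (0.9085, -0.3847)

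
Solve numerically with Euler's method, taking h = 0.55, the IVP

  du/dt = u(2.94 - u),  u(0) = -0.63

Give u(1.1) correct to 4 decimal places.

Euler: u_{n+1} = u_n + h·f(t_n, u_n).
t=0.000000, u=-0.630000: f=-2.249100 → u ← -0.630000 + 0.55·(-2.249100) = -1.867005
t=0.550000, u=-1.867005: f=-8.974702 → u ← -1.867005 + 0.55·(-8.974702) = -6.803091
u(1.1) ≈ -6.8031

-6.8031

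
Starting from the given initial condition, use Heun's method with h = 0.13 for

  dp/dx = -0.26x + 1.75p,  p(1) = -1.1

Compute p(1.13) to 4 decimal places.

Heun: k1 = f(x_n, p_n); k2 = f(x_n + h, p_n + h·k1); p_{n+1} = p_n + (h/2)·(k1 + k2).
x=1.000000, p=-1.100000:
  k1 = f(1.000000, -1.100000) = -2.185000
  k2 = f(1.130000, -1.384050) = -2.715888
  p ← -1.100000 + (0.13/2)·(-2.185000 + (-2.715888)) = -1.418558
p(1.13) ≈ -1.4186

-1.4186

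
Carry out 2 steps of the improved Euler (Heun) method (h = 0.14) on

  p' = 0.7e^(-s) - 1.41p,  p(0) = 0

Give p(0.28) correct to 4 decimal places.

0.1386

Heun: k1 = f(s_n, p_n); k2 = f(s_n + h, p_n + h·k1); p_{n+1} = p_n + (h/2)·(k1 + k2).
s=0.000000, p=0.000000:
  k1 = f(0.000000, 0.000000) = 0.700000
  k2 = f(0.140000, 0.098000) = 0.470371
  p ← 0.000000 + (0.14/2)·(0.700000 + 0.470371) = 0.081926
s=0.140000, p=0.081926:
  k1 = f(0.140000, 0.081926) = 0.493035
  k2 = f(0.280000, 0.150951) = 0.316208
  p ← 0.081926 + (0.14/2)·(0.493035 + 0.316208) = 0.138573
p(0.28) ≈ 0.1386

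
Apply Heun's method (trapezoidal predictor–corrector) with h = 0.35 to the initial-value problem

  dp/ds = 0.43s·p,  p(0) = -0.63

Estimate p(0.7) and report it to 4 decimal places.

Heun: k1 = f(s_n, p_n); k2 = f(s_n + h, p_n + h·k1); p_{n+1} = p_n + (h/2)·(k1 + k2).
s=0.000000, p=-0.630000:
  k1 = f(0.000000, -0.630000) = 0.000000
  k2 = f(0.350000, -0.630000) = -0.094815
  p ← -0.630000 + (0.35/2)·(0.000000 + (-0.094815)) = -0.646593
s=0.350000, p=-0.646593:
  k1 = f(0.350000, -0.646593) = -0.097312
  k2 = f(0.700000, -0.680652) = -0.204876
  p ← -0.646593 + (0.35/2)·(-0.097312 + (-0.204876)) = -0.699476
p(0.7) ≈ -0.6995

-0.6995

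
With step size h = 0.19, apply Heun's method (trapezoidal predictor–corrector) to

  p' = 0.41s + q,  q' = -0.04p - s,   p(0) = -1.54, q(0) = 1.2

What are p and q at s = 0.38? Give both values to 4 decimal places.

Heun on (p,q): k1 = f(s_n, state_n); k2 = f(s_n + h, state_n + h·k1); state_{n+1} = state_n + (h/2)·(k1 + k2).
0.000000: (-1.540000, 1.200000)
  k1 = (1.200000, 0.061600)
  predictor → (-1.312000, 1.211704)
  k2 = (1.289604, -0.137520)
  → (-1.303488, 1.192788)
0.190000: (-1.303488, 1.192788)
  k1 = (1.270688, -0.137860)
  predictor → (-1.062057, 1.166594)
  k2 = (1.322394, -0.337518)
  → (-1.057145, 1.147627)
(p(0.38), q(0.38)) ≈ (-1.0571, 1.1476)

-1.0571, 1.1476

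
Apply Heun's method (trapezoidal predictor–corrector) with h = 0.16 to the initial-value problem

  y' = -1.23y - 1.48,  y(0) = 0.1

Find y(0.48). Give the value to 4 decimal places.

-0.4779

Heun: k1 = f(s_n, y_n); k2 = f(s_n + h, y_n + h·k1); y_{n+1} = y_n + (h/2)·(k1 + k2).
s=0.000000, y=0.100000:
  k1 = f(0.000000, 0.100000) = -1.603000
  k2 = f(0.160000, -0.156480) = -1.287530
  y ← 0.100000 + (0.16/2)·(-1.603000 + (-1.287530)) = -0.131242
s=0.160000, y=-0.131242:
  k1 = f(0.160000, -0.131242) = -1.318572
  k2 = f(0.320000, -0.342214) = -1.059077
  y ← -0.131242 + (0.16/2)·(-1.318572 + (-1.059077)) = -0.321454
s=0.320000, y=-0.321454:
  k1 = f(0.320000, -0.321454) = -1.084611
  k2 = f(0.480000, -0.494992) = -0.871160
  y ← -0.321454 + (0.16/2)·(-1.084611 + (-0.871160)) = -0.477916
y(0.48) ≈ -0.4779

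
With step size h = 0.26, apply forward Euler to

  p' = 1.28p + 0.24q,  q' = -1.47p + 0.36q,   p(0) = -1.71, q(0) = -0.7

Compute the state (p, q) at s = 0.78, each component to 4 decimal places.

-4.0876, 2.0228

Euler on (p,q): p_{n+1} = p_n + h·p', q_{n+1} = q_n + h·q'.
0.000000: (-1.710000, -0.700000); f=(-2.356800, 2.261700) → (-2.322768, -0.111958)
0.260000: (-2.322768, -0.111958); f=(-3.000013, 3.374164) → (-3.102771, 0.765325)
0.520000: (-3.102771, 0.765325); f=(-3.787869, 4.836591) → (-4.087617, 2.022838)
(p(0.78), q(0.78)) ≈ (-4.0876, 2.0228)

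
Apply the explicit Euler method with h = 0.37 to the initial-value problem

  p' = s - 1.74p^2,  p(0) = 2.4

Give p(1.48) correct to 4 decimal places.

Euler: p_{n+1} = p_n + h·f(s_n, p_n).
s=0.000000, p=2.400000: f=-10.022400 → p ← 2.400000 + 0.37·(-10.022400) = -1.308288
s=0.370000, p=-1.308288: f=-2.608214 → p ← -1.308288 + 0.37·(-2.608214) = -2.273327
s=0.740000, p=-2.273327: f=-8.252350 → p ← -2.273327 + 0.37·(-8.252350) = -5.326697
s=1.110000, p=-5.326697: f=-48.260236 → p ← -5.326697 + 0.37·(-48.260236) = -23.182984
p(1.48) ≈ -23.1830

-23.1830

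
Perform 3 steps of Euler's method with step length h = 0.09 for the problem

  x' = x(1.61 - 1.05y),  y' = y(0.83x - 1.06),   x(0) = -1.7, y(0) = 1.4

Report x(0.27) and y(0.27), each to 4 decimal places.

Euler on (x,y): x_{n+1} = x_n + h·x', y_{n+1} = y_n + h·y'.
0.000000: (-1.700000, 1.400000); f=(-0.238000, -3.459400) → (-1.721420, 1.088654)
0.090000: (-1.721420, 1.088654); f=(-0.803754, -2.709419) → (-1.793758, 0.844806)
0.180000: (-1.793758, 0.844806); f=(-1.296803, -2.153258) → (-1.910470, 0.651013)
(x(0.27), y(0.27)) ≈ (-1.9105, 0.6510)

-1.9105, 0.6510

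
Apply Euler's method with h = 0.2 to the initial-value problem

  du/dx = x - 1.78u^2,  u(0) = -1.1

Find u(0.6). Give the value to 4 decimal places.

-4.1693

Euler: u_{n+1} = u_n + h·f(x_n, u_n).
x=0.000000, u=-1.100000: f=-2.153800 → u ← -1.100000 + 0.2·(-2.153800) = -1.530760
x=0.200000, u=-1.530760: f=-3.970943 → u ← -1.530760 + 0.2·(-3.970943) = -2.324949
x=0.400000, u=-2.324949: f=-9.221586 → u ← -2.324949 + 0.2·(-9.221586) = -4.169266
u(0.6) ≈ -4.1693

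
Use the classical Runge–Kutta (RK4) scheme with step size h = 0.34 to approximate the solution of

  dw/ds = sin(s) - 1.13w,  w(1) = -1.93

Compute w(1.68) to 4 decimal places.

RK4: k1 = f(s_n, w_n); k2 = f(s_n + h/2, w_n + (h/2)·k1); k3 = f(s_n + h/2, w_n + (h/2)·k2); k4 = f(s_n + h, w_n + h·k3); w_{n+1} = w_n + (h/6)·(k1 + 2k2 + 2k3 + k4).
s=1.000000, w=-1.930000:
  k1 = f(1.000000, -1.930000) = 3.022371
  k2 = f(1.170000, -1.416197) = 2.521053
  k3 = f(1.170000, -1.501421) = 2.617356
  k4 = f(1.340000, -1.040099) = 2.148796
  w ← -1.930000 + (0.34/6)·(k1 + 2k2 + 2k3 + k4) = -1.054614
s=1.340000, w=-1.054614:
  k1 = f(1.340000, -1.054614) = 2.165198
  k2 = f(1.510000, -0.686530) = 1.773932
  k3 = f(1.510000, -0.753046) = 1.849094
  k4 = f(1.680000, -0.425922) = 1.475335
  w ← -1.054614 + (0.34/6)·(k1 + 2k2 + 2k3 + k4) = -0.437708
w(1.68) ≈ -0.4377

-0.4377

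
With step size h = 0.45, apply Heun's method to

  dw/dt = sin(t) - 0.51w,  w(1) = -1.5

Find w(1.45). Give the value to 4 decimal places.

-0.8260

Heun: k1 = f(t_n, w_n); k2 = f(t_n + h, w_n + h·k1); w_{n+1} = w_n + (h/2)·(k1 + k2).
t=1.000000, w=-1.500000:
  k1 = f(1.000000, -1.500000) = 1.606471
  k2 = f(1.450000, -0.777088) = 1.389028
  w ← -1.500000 + (0.45/2)·(1.606471 + 1.389028) = -0.826013
w(1.45) ≈ -0.8260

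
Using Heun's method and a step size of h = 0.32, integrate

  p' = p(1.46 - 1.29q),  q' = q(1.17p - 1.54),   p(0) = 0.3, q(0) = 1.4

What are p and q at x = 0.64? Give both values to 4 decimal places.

Heun on (p,q): k1 = f(x_n, state_n); k2 = f(x_n + h, state_n + h·k1); state_{n+1} = state_n + (h/2)·(k1 + k2).
0.000000: (0.300000, 1.400000)
  k1 = (-0.103800, -1.664600)
  predictor → (0.266784, 0.867328)
  k2 = (0.091013, -1.064960)
  → (0.297954, 0.963270)
0.320000: (0.297954, 0.963270)
  k1 = (0.064770, -1.147634)
  predictor → (0.318680, 0.596027)
  k2 = (0.220248, -0.695650)
  → (0.343557, 0.668345)
(p(0.64), q(0.64)) ≈ (0.3436, 0.6683)

0.3436, 0.6683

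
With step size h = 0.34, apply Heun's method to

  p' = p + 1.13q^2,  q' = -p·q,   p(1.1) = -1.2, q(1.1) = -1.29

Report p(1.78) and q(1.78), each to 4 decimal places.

0.9868, -1.8580

Heun on (p,q): k1 = f(x_n, state_n); k2 = f(x_n + h, state_n + h·k1); state_{n+1} = state_n + (h/2)·(k1 + k2).
1.100000: (-1.200000, -1.290000)
  k1 = (0.680433, -1.548000)
  predictor → (-0.968653, -1.816320)
  k2 = (2.759238, -1.759383)
  → (-0.615256, -1.852255)
1.440000: (-0.615256, -1.852255)
  k1 = (3.261604, -1.139611)
  predictor → (0.493689, -2.239723)
  k2 = (6.162175, 1.105727)
  → (0.986786, -1.858015)
(p(1.78), q(1.78)) ≈ (0.9868, -1.8580)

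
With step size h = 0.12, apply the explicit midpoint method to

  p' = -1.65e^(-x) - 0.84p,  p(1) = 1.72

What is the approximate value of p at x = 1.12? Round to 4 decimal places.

Midpoint: k1 = f(x_n, p_n); k2 = f(x_n + h/2, p_n + (h/2)·k1); p_{n+1} = p_n + h·k2.
x=1.000000, p=1.720000:
  k1 = f(1.000000, 1.720000) = -2.051801
  k2 = f(1.060000, 1.596892) = -1.913041
  p ← 1.720000 + 0.12·(-1.913041) = 1.490435
p(1.12) ≈ 1.4904

1.4904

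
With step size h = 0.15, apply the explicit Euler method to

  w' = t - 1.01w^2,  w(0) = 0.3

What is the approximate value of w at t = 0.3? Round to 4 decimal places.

0.2964

Euler: w_{n+1} = w_n + h·f(t_n, w_n).
t=0.000000, w=0.300000: f=-0.090900 → w ← 0.300000 + 0.15·(-0.090900) = 0.286365
t=0.150000, w=0.286365: f=0.067175 → w ← 0.286365 + 0.15·0.067175 = 0.296441
w(0.3) ≈ 0.2964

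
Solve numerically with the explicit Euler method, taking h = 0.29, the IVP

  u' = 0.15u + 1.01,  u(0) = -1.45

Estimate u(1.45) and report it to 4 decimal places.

Euler: u_{n+1} = u_n + h·f(t_n, u_n).
t=0.000000, u=-1.450000: f=0.792500 → u ← -1.450000 + 0.29·0.792500 = -1.220175
t=0.290000, u=-1.220175: f=0.826974 → u ← -1.220175 + 0.29·0.826974 = -0.980353
t=0.580000, u=-0.980353: f=0.862947 → u ← -0.980353 + 0.29·0.862947 = -0.730098
t=0.870000, u=-0.730098: f=0.900485 → u ← -0.730098 + 0.29·0.900485 = -0.468957
t=1.160000, u=-0.468957: f=0.939656 → u ← -0.468957 + 0.29·0.939656 = -0.196457
u(1.45) ≈ -0.1965

-0.1965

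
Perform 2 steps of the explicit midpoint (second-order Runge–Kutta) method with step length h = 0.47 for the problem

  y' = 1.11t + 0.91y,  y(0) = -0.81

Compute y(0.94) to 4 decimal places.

Midpoint: k1 = f(t_n, y_n); k2 = f(t_n + h/2, y_n + (h/2)·k1); y_{n+1} = y_n + h·k2.
t=0.000000, y=-0.810000:
  k1 = f(0.000000, -0.810000) = -0.737100
  k2 = f(0.235000, -0.983218) = -0.633879
  y ← -0.810000 + 0.47·(-0.633879) = -1.107923
t=0.470000, y=-1.107923:
  k1 = f(0.470000, -1.107923) = -0.486510
  k2 = f(0.705000, -1.222253) = -0.329700
  y ← -1.107923 + 0.47·(-0.329700) = -1.262882
y(0.94) ≈ -1.2629

-1.2629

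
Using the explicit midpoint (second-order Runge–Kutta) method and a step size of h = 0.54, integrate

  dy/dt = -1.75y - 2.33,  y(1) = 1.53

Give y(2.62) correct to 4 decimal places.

-0.9705

Midpoint: k1 = f(t_n, y_n); k2 = f(t_n + h/2, y_n + (h/2)·k1); y_{n+1} = y_n + h·k2.
t=1.000000, y=1.530000:
  k1 = f(1.000000, 1.530000) = -5.007500
  k2 = f(1.270000, 0.177975) = -2.641456
  y ← 1.530000 + 0.54·(-2.641456) = 0.103614
t=1.540000, y=0.103614:
  k1 = f(1.540000, 0.103614) = -2.511324
  k2 = f(1.810000, -0.574444) = -1.324723
  y ← 0.103614 + 0.54·(-1.324723) = -0.611737
t=2.080000, y=-0.611737:
  k1 = f(2.080000, -0.611737) = -1.259460
  k2 = f(2.350000, -0.951791) = -0.664365
  y ← -0.611737 + 0.54·(-0.664365) = -0.970494
y(2.62) ≈ -0.9705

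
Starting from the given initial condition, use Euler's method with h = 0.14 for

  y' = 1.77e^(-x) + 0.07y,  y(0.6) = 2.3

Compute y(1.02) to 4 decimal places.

Euler: y_{n+1} = y_n + h·f(x_n, y_n).
x=0.600000, y=2.300000: f=1.132397 → y ← 2.300000 + 0.14·1.132397 = 2.458536
x=0.740000, y=2.458536: f=1.016589 → y ← 2.458536 + 0.14·1.016589 = 2.600858
x=0.880000, y=2.600858: f=0.916226 → y ← 2.600858 + 0.14·0.916226 = 2.729130
y(1.02) ≈ 2.7291

2.7291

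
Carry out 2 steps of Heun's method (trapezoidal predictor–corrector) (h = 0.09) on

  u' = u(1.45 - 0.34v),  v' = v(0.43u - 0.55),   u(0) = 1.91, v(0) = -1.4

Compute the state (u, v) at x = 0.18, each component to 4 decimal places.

Heun on (u,v): k1 = f(x_n, state_n); k2 = f(x_n + h, state_n + h·k1); state_{n+1} = state_n + (h/2)·(k1 + k2).
0.000000: (1.910000, -1.400000)
  k1 = (3.678660, -0.379820)
  predictor → (2.241079, -1.434184)
  k2 = (4.342366, -0.593270)
  → (2.270946, -1.443789)
0.090000: (2.270946, -1.443789)
  k1 = (4.407653, -0.615786)
  predictor → (2.667635, -1.499210)
  k2 = (5.227848, -0.895153)
  → (2.704544, -1.511781)
(u(0.18), v(0.18)) ≈ (2.7045, -1.5118)

2.7045, -1.5118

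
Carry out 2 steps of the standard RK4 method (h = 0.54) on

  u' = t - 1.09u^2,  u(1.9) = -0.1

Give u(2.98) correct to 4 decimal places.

1.4392

RK4: k1 = f(t_n, u_n); k2 = f(t_n + h/2, u_n + (h/2)·k1); k3 = f(t_n + h/2, u_n + (h/2)·k2); k4 = f(t_n + h, u_n + h·k3); u_{n+1} = u_n + (h/6)·(k1 + 2k2 + 2k3 + k4).
t=1.900000, u=-0.100000:
  k1 = f(1.900000, -0.100000) = 1.889100
  k2 = f(2.170000, 0.410057) = 1.986720
  k3 = f(2.170000, 0.436414) = 1.962401
  k4 = f(2.440000, 0.959697) = 1.436091
  u ← -0.100000 + (0.54/6)·(k1 + 2k2 + 2k3 + k4) = 0.910109
t=2.440000, u=0.910109:
  k1 = f(2.440000, 0.910109) = 1.537155
  k2 = f(2.710000, 1.325141) = 0.795962
  k3 = f(2.710000, 1.125019) = 1.330423
  k4 = f(2.980000, 1.628537) = 0.089174
  u ← 0.910109 + (0.54/6)·(k1 + 2k2 + 2k3 + k4) = 1.439228
u(2.98) ≈ 1.4392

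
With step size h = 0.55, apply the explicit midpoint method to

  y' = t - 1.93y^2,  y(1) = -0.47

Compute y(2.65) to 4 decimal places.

0.9738

Midpoint: k1 = f(t_n, y_n); k2 = f(t_n + h/2, y_n + (h/2)·k1); y_{n+1} = y_n + h·k2.
t=1.000000, y=-0.470000:
  k1 = f(1.000000, -0.470000) = 0.573663
  k2 = f(1.275000, -0.312243) = 1.086834
  y ← -0.470000 + 0.55·1.086834 = 0.127759
t=1.550000, y=0.127759:
  k1 = f(1.550000, 0.127759) = 1.518498
  k2 = f(1.825000, 0.545346) = 1.251015
  y ← 0.127759 + 0.55·1.251015 = 0.815817
t=2.100000, y=0.815817:
  k1 = f(2.100000, 0.815817) = 0.815475
  k2 = f(2.375000, 1.040072) = 0.287221
  y ← 0.815817 + 0.55·0.287221 = 0.973788
y(2.65) ≈ 0.9738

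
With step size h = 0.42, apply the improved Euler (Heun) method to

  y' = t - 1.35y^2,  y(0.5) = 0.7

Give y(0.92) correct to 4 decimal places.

Heun: k1 = f(t_n, y_n); k2 = f(t_n + h, y_n + h·k1); y_{n+1} = y_n + (h/2)·(k1 + k2).
t=0.500000, y=0.700000:
  k1 = f(0.500000, 0.700000) = -0.161500
  k2 = f(0.920000, 0.632170) = 0.380487
  y ← 0.700000 + (0.42/2)·(-0.161500 + 0.380487) = 0.745987
y(0.92) ≈ 0.7460

0.7460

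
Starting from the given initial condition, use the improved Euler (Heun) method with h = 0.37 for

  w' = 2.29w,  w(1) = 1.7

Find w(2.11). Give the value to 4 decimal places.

Heun: k1 = f(t_n, w_n); k2 = f(t_n + h, w_n + h·k1); w_{n+1} = w_n + (h/2)·(k1 + k2).
t=1.000000, w=1.700000:
  k1 = f(1.000000, 1.700000) = 3.893000
  k2 = f(1.370000, 3.140410) = 7.191539
  w ← 1.700000 + (0.37/2)·(3.893000 + 7.191539) = 3.750640
t=1.370000, w=3.750640:
  k1 = f(1.370000, 3.750640) = 8.588965
  k2 = f(1.740000, 6.928557) = 15.866395
  w ← 3.750640 + (0.37/2)·(8.588965 + 15.866395) = 8.274881
t=1.740000, w=8.274881:
  k1 = f(1.740000, 8.274881) = 18.949478
  k2 = f(2.110000, 15.286188) = 35.005371
  w ← 8.274881 + (0.37/2)·(18.949478 + 35.005371) = 18.256528
w(2.11) ≈ 18.2565

18.2565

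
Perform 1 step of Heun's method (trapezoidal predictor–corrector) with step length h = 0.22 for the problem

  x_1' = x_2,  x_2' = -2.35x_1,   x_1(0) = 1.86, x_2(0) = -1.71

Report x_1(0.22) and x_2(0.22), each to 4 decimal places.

1.3780, -2.5744

Heun on (x_1,x_2): k1 = f(t_n, state_n); k2 = f(t_n + h, state_n + h·k1); state_{n+1} = state_n + (h/2)·(k1 + k2).
0.000000: (1.860000, -1.710000)
  k1 = (-1.710000, -4.371000)
  predictor → (1.483800, -2.671620)
  k2 = (-2.671620, -3.486930)
  → (1.378022, -2.574372)
(x_1(0.22), x_2(0.22)) ≈ (1.3780, -2.5744)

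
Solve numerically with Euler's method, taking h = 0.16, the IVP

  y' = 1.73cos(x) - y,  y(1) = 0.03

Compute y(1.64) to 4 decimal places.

Euler: y_{n+1} = y_n + h·f(x_n, y_n).
x=1.000000, y=0.030000: f=0.904723 → y ← 0.030000 + 0.16·0.904723 = 0.174756
x=1.160000, y=0.174756: f=0.516102 → y ← 0.174756 + 0.16·0.516102 = 0.257332
x=1.320000, y=0.257332: f=0.172012 → y ← 0.257332 + 0.16·0.172012 = 0.284854
x=1.480000, y=0.284854: f=-0.127992 → y ← 0.284854 + 0.16·(-0.127992) = 0.264375
y(1.64) ≈ 0.2644

0.2644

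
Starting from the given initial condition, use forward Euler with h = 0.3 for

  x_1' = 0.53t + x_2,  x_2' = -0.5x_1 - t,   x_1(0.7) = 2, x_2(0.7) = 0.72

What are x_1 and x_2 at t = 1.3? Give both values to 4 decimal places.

2.5493, -0.4391

Euler on (x_1,x_2): x_1_{n+1} = x_1_n + h·x_1', x_2_{n+1} = x_2_n + h·x_2'.
0.700000: (2.000000, 0.720000); f=(1.091000, -1.700000) → (2.327300, 0.210000)
1.000000: (2.327300, 0.210000); f=(0.740000, -2.163650) → (2.549300, -0.439095)
(x_1(1.3), x_2(1.3)) ≈ (2.5493, -0.4391)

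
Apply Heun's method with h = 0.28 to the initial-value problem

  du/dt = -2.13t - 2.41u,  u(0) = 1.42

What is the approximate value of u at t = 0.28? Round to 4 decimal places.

0.7016

Heun: k1 = f(t_n, u_n); k2 = f(t_n + h, u_n + h·k1); u_{n+1} = u_n + (h/2)·(k1 + k2).
t=0.000000, u=1.420000:
  k1 = f(0.000000, 1.420000) = -3.422200
  k2 = f(0.280000, 0.461784) = -1.709299
  u ← 1.420000 + (0.28/2)·(-3.422200 + (-1.709299)) = 0.701590
u(0.28) ≈ 0.7016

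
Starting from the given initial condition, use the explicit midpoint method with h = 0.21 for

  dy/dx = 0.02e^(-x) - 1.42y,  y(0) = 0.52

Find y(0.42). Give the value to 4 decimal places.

Midpoint: k1 = f(x_n, y_n); k2 = f(x_n + h/2, y_n + (h/2)·k1); y_{n+1} = y_n + h·k2.
x=0.000000, y=0.520000:
  k1 = f(0.000000, 0.520000) = -0.718400
  k2 = f(0.105000, 0.444568) = -0.613280
  y ← 0.520000 + 0.21·(-0.613280) = 0.391211
x=0.210000, y=0.391211:
  k1 = f(0.210000, 0.391211) = -0.539308
  k2 = f(0.315000, 0.334584) = -0.460513
  y ← 0.391211 + 0.21·(-0.460513) = 0.294503
y(0.42) ≈ 0.2945

0.2945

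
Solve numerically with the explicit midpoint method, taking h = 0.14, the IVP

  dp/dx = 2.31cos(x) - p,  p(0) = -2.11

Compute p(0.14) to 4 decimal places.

-1.5353

Midpoint: k1 = f(x_n, p_n); k2 = f(x_n + h/2, p_n + (h/2)·k1); p_{n+1} = p_n + h·k2.
x=0.000000, p=-2.110000:
  k1 = f(0.000000, -2.110000) = 4.420000
  k2 = f(0.070000, -1.800600) = 4.104943
  p ← -2.110000 + 0.14·4.104943 = -1.535308
p(0.14) ≈ -1.5353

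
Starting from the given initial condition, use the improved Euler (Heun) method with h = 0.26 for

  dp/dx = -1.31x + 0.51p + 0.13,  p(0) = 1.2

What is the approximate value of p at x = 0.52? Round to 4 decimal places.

Heun: k1 = f(x_n, p_n); k2 = f(x_n + h, p_n + h·k1); p_{n+1} = p_n + (h/2)·(k1 + k2).
x=0.000000, p=1.200000:
  k1 = f(0.000000, 1.200000) = 0.742000
  k2 = f(0.260000, 1.392920) = 0.499789
  p ← 1.200000 + (0.26/2)·(0.742000 + 0.499789) = 1.361433
x=0.260000, p=1.361433:
  k1 = f(0.260000, 1.361433) = 0.483731
  k2 = f(0.520000, 1.487203) = 0.207273
  p ← 1.361433 + (0.26/2)·(0.483731 + 0.207273) = 1.451263
p(0.52) ≈ 1.4513

1.4513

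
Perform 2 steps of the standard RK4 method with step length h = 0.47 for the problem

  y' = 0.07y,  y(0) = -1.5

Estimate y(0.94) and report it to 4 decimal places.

RK4: k1 = f(s_n, y_n); k2 = f(s_n + h/2, y_n + (h/2)·k1); k3 = f(s_n + h/2, y_n + (h/2)·k2); k4 = f(s_n + h, y_n + h·k3); y_{n+1} = y_n + (h/6)·(k1 + 2k2 + 2k3 + k4).
s=0.000000, y=-1.500000:
  k1 = f(0.000000, -1.500000) = -0.105000
  k2 = f(0.235000, -1.524675) = -0.106727
  k3 = f(0.235000, -1.525081) = -0.106756
  k4 = f(0.470000, -1.550175) = -0.108512
  y ← -1.500000 + (0.47/6)·(k1 + 2k2 + 2k3 + k4) = -1.550171
s=0.470000, y=-1.550171:
  k1 = f(0.470000, -1.550171) = -0.108512
  k2 = f(0.705000, -1.575671) = -0.110297
  k3 = f(0.705000, -1.576091) = -0.110326
  k4 = f(0.940000, -1.602024) = -0.112142
  y ← -1.550171 + (0.47/6)·(k1 + 2k2 + 2k3 + k4) = -1.602020
y(0.94) ≈ -1.6020

-1.6020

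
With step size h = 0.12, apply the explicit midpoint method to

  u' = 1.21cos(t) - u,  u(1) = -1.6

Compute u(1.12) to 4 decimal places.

-1.3532

Midpoint: k1 = f(t_n, u_n); k2 = f(t_n + h/2, u_n + (h/2)·k1); u_{n+1} = u_n + h·k2.
t=1.000000, u=-1.600000:
  k1 = f(1.000000, -1.600000) = 2.253766
  k2 = f(1.060000, -1.464774) = 2.056309
  u ← -1.600000 + 0.12·2.056309 = -1.353243
u(1.12) ≈ -1.3532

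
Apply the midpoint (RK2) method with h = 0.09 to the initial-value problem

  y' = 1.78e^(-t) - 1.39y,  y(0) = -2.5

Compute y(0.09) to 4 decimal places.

-2.0637

Midpoint: k1 = f(t_n, y_n); k2 = f(t_n + h/2, y_n + (h/2)·k1); y_{n+1} = y_n + h·k2.
t=0.000000, y=-2.500000:
  k1 = f(0.000000, -2.500000) = 5.255000
  k2 = f(0.045000, -2.263525) = 4.847975
  y ← -2.500000 + 0.09·4.847975 = -2.063682
y(0.09) ≈ -2.0637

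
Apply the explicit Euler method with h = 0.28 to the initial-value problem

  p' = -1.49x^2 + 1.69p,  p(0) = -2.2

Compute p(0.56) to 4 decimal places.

-4.8074

Euler: p_{n+1} = p_n + h·f(x_n, p_n).
x=0.000000, p=-2.200000: f=-3.718000 → p ← -2.200000 + 0.28·(-3.718000) = -3.241040
x=0.280000, p=-3.241040: f=-5.594174 → p ← -3.241040 + 0.28·(-5.594174) = -4.807409
p(0.56) ≈ -4.8074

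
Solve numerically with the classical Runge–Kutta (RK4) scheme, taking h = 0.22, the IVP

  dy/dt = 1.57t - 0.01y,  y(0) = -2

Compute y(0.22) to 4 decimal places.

-1.9576

RK4: k1 = f(t_n, y_n); k2 = f(t_n + h/2, y_n + (h/2)·k1); k3 = f(t_n + h/2, y_n + (h/2)·k2); k4 = f(t_n + h, y_n + h·k3); y_{n+1} = y_n + (h/6)·(k1 + 2k2 + 2k3 + k4).
t=0.000000, y=-2.000000:
  k1 = f(0.000000, -2.000000) = 0.020000
  k2 = f(0.110000, -1.997800) = 0.192678
  k3 = f(0.110000, -1.978805) = 0.192488
  k4 = f(0.220000, -1.957653) = 0.364977
  y ← -2.000000 + (0.22/6)·(k1 + 2k2 + 2k3 + k4) = -1.957639
y(0.22) ≈ -1.9576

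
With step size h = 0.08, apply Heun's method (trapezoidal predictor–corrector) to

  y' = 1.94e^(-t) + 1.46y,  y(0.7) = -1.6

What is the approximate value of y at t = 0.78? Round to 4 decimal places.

Heun: k1 = f(t_n, y_n); k2 = f(t_n + h, y_n + h·k1); y_{n+1} = y_n + (h/2)·(k1 + k2).
t=0.700000, y=-1.600000:
  k1 = f(0.700000, -1.600000) = -1.372625
  k2 = f(0.780000, -1.709810) = -1.607015
  y ← -1.600000 + (0.08/2)·(-1.372625 + (-1.607015)) = -1.719186
y(0.78) ≈ -1.7192

-1.7192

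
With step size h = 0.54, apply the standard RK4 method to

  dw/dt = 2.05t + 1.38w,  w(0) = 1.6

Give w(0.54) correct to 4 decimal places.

RK4: k1 = f(t_n, w_n); k2 = f(t_n + h/2, w_n + (h/2)·k1); k3 = f(t_n + h/2, w_n + (h/2)·k2); k4 = f(t_n + h, w_n + h·k3); w_{n+1} = w_n + (h/6)·(k1 + 2k2 + 2k3 + k4).
t=0.000000, w=1.600000:
  k1 = f(0.000000, 1.600000) = 2.208000
  k2 = f(0.270000, 2.196160) = 3.584201
  k3 = f(0.270000, 2.567734) = 4.096973
  k4 = f(0.540000, 3.812366) = 6.368064
  w ← 1.600000 + (0.54/6)·(k1 + 2k2 + 2k3 + k4) = 3.754457
w(0.54) ≈ 3.7545

3.7545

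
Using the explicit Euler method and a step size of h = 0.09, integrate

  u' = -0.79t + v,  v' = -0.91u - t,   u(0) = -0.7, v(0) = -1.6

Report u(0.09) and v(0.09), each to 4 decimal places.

-0.8440, -1.5427

Euler on (u,v): u_{n+1} = u_n + h·u', v_{n+1} = v_n + h·v'.
0.000000: (-0.700000, -1.600000); f=(-1.600000, 0.637000) → (-0.844000, -1.542670)
(u(0.09), v(0.09)) ≈ (-0.8440, -1.5427)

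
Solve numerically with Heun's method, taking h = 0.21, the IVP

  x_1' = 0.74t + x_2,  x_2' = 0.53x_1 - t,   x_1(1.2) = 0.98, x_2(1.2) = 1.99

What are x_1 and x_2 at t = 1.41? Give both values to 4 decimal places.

1.5857, 1.8587

Heun on (x_1,x_2): k1 = f(t_n, state_n); k2 = f(t_n + h, state_n + h·k1); state_{n+1} = state_n + (h/2)·(k1 + k2).
1.200000: (0.980000, 1.990000)
  k1 = (2.878000, -0.680600)
  predictor → (1.584380, 1.847074)
  k2 = (2.890474, -0.570279)
  → (1.585690, 1.858658)
(x_1(1.41), x_2(1.41)) ≈ (1.5857, 1.8587)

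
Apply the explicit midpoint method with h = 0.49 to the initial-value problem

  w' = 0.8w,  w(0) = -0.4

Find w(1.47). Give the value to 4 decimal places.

-1.2676

Midpoint: k1 = f(x_n, w_n); k2 = f(x_n + h/2, w_n + (h/2)·k1); w_{n+1} = w_n + h·k2.
x=0.000000, w=-0.400000:
  k1 = f(0.000000, -0.400000) = -0.320000
  k2 = f(0.245000, -0.478400) = -0.382720
  w ← -0.400000 + 0.49·(-0.382720) = -0.587533
x=0.490000, w=-0.587533:
  k1 = f(0.490000, -0.587533) = -0.470026
  k2 = f(0.735000, -0.702689) = -0.562151
  w ← -0.587533 + 0.49·(-0.562151) = -0.862987
x=0.980000, w=-0.862987:
  k1 = f(0.980000, -0.862987) = -0.690390
  k2 = f(1.225000, -1.032132) = -0.825706
  w ← -0.862987 + 0.49·(-0.825706) = -1.267583
w(1.47) ≈ -1.2676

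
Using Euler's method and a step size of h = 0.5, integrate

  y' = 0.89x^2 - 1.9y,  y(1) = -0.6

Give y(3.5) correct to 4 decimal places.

4.1486

Euler: y_{n+1} = y_n + h·f(x_n, y_n).
x=1.000000, y=-0.600000: f=2.030000 → y ← -0.600000 + 0.5·2.030000 = 0.415000
x=1.500000, y=0.415000: f=1.214000 → y ← 0.415000 + 0.5·1.214000 = 1.022000
x=2.000000, y=1.022000: f=1.618200 → y ← 1.022000 + 0.5·1.618200 = 1.831100
x=2.500000, y=1.831100: f=2.083410 → y ← 1.831100 + 0.5·2.083410 = 2.872805
x=3.000000, y=2.872805: f=2.551671 → y ← 2.872805 + 0.5·2.551671 = 4.148640
y(3.5) ≈ 4.1486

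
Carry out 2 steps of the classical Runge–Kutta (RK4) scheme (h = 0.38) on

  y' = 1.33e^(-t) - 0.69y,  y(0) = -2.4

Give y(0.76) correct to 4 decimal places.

-0.8876

RK4: k1 = f(t_n, y_n); k2 = f(t_n + h/2, y_n + (h/2)·k1); k3 = f(t_n + h/2, y_n + (h/2)·k2); k4 = f(t_n + h, y_n + h·k3); y_{n+1} = y_n + (h/6)·(k1 + 2k2 + 2k3 + k4).
t=0.000000, y=-2.400000:
  k1 = f(0.000000, -2.400000) = 2.986000
  k2 = f(0.190000, -1.832660) = 2.364391
  k3 = f(0.190000, -1.950766) = 2.445884
  k4 = f(0.380000, -1.470564) = 1.924225
  y ← -2.400000 + (0.38/6)·(k1 + 2k2 + 2k3 + k4) = -1.479718
t=0.380000, y=-1.479718:
  k1 = f(0.380000, -1.479718) = 1.930541
  k2 = f(0.570000, -1.112915) = 1.520060
  k3 = f(0.570000, -1.190906) = 1.573874
  k4 = f(0.760000, -0.881645) = 1.230332
  y ← -1.479718 + (0.38/6)·(k1 + 2k2 + 2k3 + k4) = -0.887631
y(0.76) ≈ -0.8876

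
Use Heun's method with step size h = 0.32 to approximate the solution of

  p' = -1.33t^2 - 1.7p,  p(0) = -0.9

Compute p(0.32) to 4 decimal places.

-0.5654

Heun: k1 = f(t_n, p_n); k2 = f(t_n + h, p_n + h·k1); p_{n+1} = p_n + (h/2)·(k1 + k2).
t=0.000000, p=-0.900000:
  k1 = f(0.000000, -0.900000) = 1.530000
  k2 = f(0.320000, -0.410400) = 0.561488
  p ← -0.900000 + (0.32/2)·(1.530000 + 0.561488) = -0.565362
p(0.32) ≈ -0.5654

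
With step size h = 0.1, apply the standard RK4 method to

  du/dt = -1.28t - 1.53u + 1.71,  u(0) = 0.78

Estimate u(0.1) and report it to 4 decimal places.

RK4: k1 = f(t_n, u_n); k2 = f(t_n + h/2, u_n + (h/2)·k1); k3 = f(t_n + h/2, u_n + (h/2)·k2); k4 = f(t_n + h, u_n + h·k3); u_{n+1} = u_n + (h/6)·(k1 + 2k2 + 2k3 + k4).
t=0.000000, u=0.780000:
  k1 = f(0.000000, 0.780000) = 0.516600
  k2 = f(0.050000, 0.805830) = 0.413080
  k3 = f(0.050000, 0.800654) = 0.420999
  k4 = f(0.100000, 0.822100) = 0.324187
  u ← 0.780000 + (0.1/6)·(k1 + 2k2 + 2k3 + k4) = 0.821816
u(0.1) ≈ 0.8218

0.8218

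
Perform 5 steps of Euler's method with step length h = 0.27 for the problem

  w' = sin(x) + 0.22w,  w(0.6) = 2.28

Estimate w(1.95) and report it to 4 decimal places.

4.3060

Euler: w_{n+1} = w_n + h·f(x_n, w_n).
x=0.600000, w=2.280000: f=1.066242 → w ← 2.280000 + 0.27·1.066242 = 2.567885
x=0.870000, w=2.567885: f=1.329264 → w ← 2.567885 + 0.27·1.329264 = 2.926787
x=1.140000, w=2.926787: f=1.552527 → w ← 2.926787 + 0.27·1.552527 = 3.345969
x=1.410000, w=3.345969: f=1.723213 → w ← 3.345969 + 0.27·1.723213 = 3.811236
x=1.680000, w=3.811236: f=1.832515 → w ← 3.811236 + 0.27·1.832515 = 4.306016
w(1.95) ≈ 4.3060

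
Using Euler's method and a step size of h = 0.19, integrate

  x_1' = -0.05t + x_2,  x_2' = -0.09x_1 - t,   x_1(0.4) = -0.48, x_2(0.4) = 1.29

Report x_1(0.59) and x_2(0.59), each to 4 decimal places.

-0.2387, 1.2222

Euler on (x_1,x_2): x_1_{n+1} = x_1_n + h·x_1', x_2_{n+1} = x_2_n + h·x_2'.
0.400000: (-0.480000, 1.290000); f=(1.270000, -0.356800) → (-0.238700, 1.222208)
(x_1(0.59), x_2(0.59)) ≈ (-0.2387, 1.2222)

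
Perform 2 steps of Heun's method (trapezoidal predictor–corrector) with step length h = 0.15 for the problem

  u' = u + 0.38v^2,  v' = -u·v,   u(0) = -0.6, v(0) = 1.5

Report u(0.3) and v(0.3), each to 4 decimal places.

-0.4579, 1.7667

Heun on (u,v): k1 = f(s_n, state_n); k2 = f(s_n + h, state_n + h·k1); state_{n+1} = state_n + (h/2)·(k1 + k2).
0.000000: (-0.600000, 1.500000)
  k1 = (0.255000, 0.900000)
  predictor → (-0.561750, 1.635000)
  k2 = (0.454076, 0.918461)
  → (-0.546819, 1.636385)
0.150000: (-0.546819, 1.636385)
  k1 = (0.470727, 0.894807)
  predictor → (-0.476210, 1.770606)
  k2 = (0.715107, 0.843181)
  → (-0.457882, 1.766734)
(u(0.3), v(0.3)) ≈ (-0.4579, 1.7667)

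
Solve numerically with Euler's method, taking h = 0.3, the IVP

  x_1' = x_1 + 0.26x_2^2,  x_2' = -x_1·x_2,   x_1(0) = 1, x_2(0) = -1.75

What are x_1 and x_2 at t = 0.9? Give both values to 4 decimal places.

2.7868, -0.2405

Euler on (x_1,x_2): x_1_{n+1} = x_1_n + h·x_1', x_2_{n+1} = x_2_n + h·x_2'.
0.000000: (1.000000, -1.750000); f=(1.796250, 1.750000) → (1.538875, -1.225000)
0.300000: (1.538875, -1.225000); f=(1.929038, 1.885122) → (2.117586, -0.659463)
0.600000: (2.117586, -0.659463); f=(2.230658, 1.396471) → (2.786784, -0.240522)
(x_1(0.9), x_2(0.9)) ≈ (2.7868, -0.2405)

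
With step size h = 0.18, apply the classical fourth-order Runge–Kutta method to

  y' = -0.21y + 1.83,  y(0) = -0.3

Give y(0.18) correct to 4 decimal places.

0.0344

RK4: k1 = f(t_n, y_n); k2 = f(t_n + h/2, y_n + (h/2)·k1); k3 = f(t_n + h/2, y_n + (h/2)·k2); k4 = f(t_n + h, y_n + h·k3); y_{n+1} = y_n + (h/6)·(k1 + 2k2 + 2k3 + k4).
t=0.000000, y=-0.300000:
  k1 = f(0.000000, -0.300000) = 1.893000
  k2 = f(0.090000, -0.129630) = 1.857222
  k3 = f(0.090000, -0.132850) = 1.857898
  k4 = f(0.180000, 0.034422) = 1.822771
  y ← -0.300000 + (0.18/6)·(k1 + 2k2 + 2k3 + k4) = 0.034380
y(0.18) ≈ 0.0344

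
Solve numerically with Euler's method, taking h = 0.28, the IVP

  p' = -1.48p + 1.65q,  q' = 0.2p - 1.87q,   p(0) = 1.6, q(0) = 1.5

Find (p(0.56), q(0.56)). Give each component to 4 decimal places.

1.3260, 0.4744

Euler on (p,q): p_{n+1} = p_n + h·p', q_{n+1} = q_n + h·q'.
0.000000: (1.600000, 1.500000); f=(0.107000, -2.485000) → (1.629960, 0.804200)
0.280000: (1.629960, 0.804200); f=(-1.085411, -1.177862) → (1.326045, 0.474399)
(p(0.56), q(0.56)) ≈ (1.3260, 0.4744)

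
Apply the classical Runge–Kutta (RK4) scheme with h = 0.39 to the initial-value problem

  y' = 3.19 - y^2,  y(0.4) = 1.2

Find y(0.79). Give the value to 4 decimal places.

RK4: k1 = f(x_n, y_n); k2 = f(x_n + h/2, y_n + (h/2)·k1); k3 = f(x_n + h/2, y_n + (h/2)·k2); k4 = f(x_n + h, y_n + h·k3); y_{n+1} = y_n + (h/6)·(k1 + 2k2 + 2k3 + k4).
x=0.400000, y=1.200000:
  k1 = f(0.400000, 1.200000) = 1.750000
  k2 = f(0.595000, 1.541250) = 0.814548
  k3 = f(0.595000, 1.358837) = 1.343562
  k4 = f(0.790000, 1.723989) = 0.217861
  y ← 1.200000 + (0.39/6)·(k1 + 2k2 + 2k3 + k4) = 1.608465
y(0.79) ≈ 1.6085

1.6085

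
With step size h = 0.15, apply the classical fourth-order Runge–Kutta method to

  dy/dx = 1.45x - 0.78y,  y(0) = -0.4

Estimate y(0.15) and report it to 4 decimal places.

-0.3401

RK4: k1 = f(x_n, y_n); k2 = f(x_n + h/2, y_n + (h/2)·k1); k3 = f(x_n + h/2, y_n + (h/2)·k2); k4 = f(x_n + h, y_n + h·k3); y_{n+1} = y_n + (h/6)·(k1 + 2k2 + 2k3 + k4).
x=0.000000, y=-0.400000:
  k1 = f(0.000000, -0.400000) = 0.312000
  k2 = f(0.075000, -0.376600) = 0.402498
  k3 = f(0.075000, -0.369813) = 0.397204
  k4 = f(0.150000, -0.340419) = 0.483027
  y ← -0.400000 + (0.15/6)·(k1 + 2k2 + 2k3 + k4) = -0.340139
y(0.15) ≈ -0.3401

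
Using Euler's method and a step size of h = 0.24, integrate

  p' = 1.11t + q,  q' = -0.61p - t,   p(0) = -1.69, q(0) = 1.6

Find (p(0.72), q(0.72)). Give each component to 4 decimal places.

Euler on (p,q): p_{n+1} = p_n + h·p', q_{n+1} = q_n + h·q'.
0.000000: (-1.690000, 1.600000); f=(1.600000, 1.030900) → (-1.306000, 1.847416)
0.240000: (-1.306000, 1.847416); f=(2.113816, 0.556660) → (-0.798684, 1.981014)
0.480000: (-0.798684, 1.981014); f=(2.513814, 0.007197) → (-0.195369, 1.982742)
(p(0.72), q(0.72)) ≈ (-0.1954, 1.9827)

-0.1954, 1.9827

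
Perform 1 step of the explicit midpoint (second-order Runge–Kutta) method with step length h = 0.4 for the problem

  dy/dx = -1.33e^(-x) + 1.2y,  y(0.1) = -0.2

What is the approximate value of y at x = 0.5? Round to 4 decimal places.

-0.8287

Midpoint: k1 = f(x_n, y_n); k2 = f(x_n + h/2, y_n + (h/2)·k1); y_{n+1} = y_n + h·k2.
x=0.100000, y=-0.200000:
  k1 = f(0.100000, -0.200000) = -1.443434
  k2 = f(0.300000, -0.488687) = -1.571712
  y ← -0.200000 + 0.4·(-1.571712) = -0.828685
y(0.5) ≈ -0.8287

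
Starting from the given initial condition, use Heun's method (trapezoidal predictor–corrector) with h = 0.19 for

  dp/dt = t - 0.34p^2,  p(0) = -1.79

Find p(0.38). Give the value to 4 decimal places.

Heun: k1 = f(t_n, p_n); k2 = f(t_n + h, p_n + h·k1); p_{n+1} = p_n + (h/2)·(k1 + k2).
t=0.000000, p=-1.790000:
  k1 = f(0.000000, -1.790000) = -1.089394
  k2 = f(0.190000, -1.996985) = -1.165903
  p ← -1.790000 + (0.19/2)·(-1.089394 + (-1.165903)) = -2.004253
t=0.190000, p=-2.004253:
  k1 = f(0.190000, -2.004253) = -1.175790
  k2 = f(0.380000, -2.227653) = -1.307229
  p ← -2.004253 + (0.19/2)·(-1.175790 + (-1.307229)) = -2.240140
p(0.38) ≈ -2.2401

-2.2401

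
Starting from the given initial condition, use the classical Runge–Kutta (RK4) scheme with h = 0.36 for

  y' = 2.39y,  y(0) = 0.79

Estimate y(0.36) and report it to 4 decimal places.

RK4: k1 = f(t_n, y_n); k2 = f(t_n + h/2, y_n + (h/2)·k1); k3 = f(t_n + h/2, y_n + (h/2)·k2); k4 = f(t_n + h, y_n + h·k3); y_{n+1} = y_n + (h/6)·(k1 + 2k2 + 2k3 + k4).
t=0.000000, y=0.790000:
  k1 = f(0.000000, 0.790000) = 1.888100
  k2 = f(0.180000, 1.129858) = 2.700361
  k3 = f(0.180000, 1.276065) = 3.049795
  k4 = f(0.360000, 1.887926) = 4.512144
  y ← 0.790000 + (0.36/6)·(k1 + 2k2 + 2k3 + k4) = 1.864033
y(0.36) ≈ 1.8640

1.8640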